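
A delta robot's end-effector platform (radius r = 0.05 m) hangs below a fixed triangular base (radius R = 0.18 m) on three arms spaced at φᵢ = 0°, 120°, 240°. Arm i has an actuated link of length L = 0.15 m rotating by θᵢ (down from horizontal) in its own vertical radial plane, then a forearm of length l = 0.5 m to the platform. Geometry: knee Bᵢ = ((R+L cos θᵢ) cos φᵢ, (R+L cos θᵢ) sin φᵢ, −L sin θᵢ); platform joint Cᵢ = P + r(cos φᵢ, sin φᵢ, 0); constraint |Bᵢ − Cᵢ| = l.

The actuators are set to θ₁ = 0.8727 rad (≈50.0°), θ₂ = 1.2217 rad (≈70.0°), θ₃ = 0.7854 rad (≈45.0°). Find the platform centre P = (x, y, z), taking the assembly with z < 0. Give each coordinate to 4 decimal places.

(0.0272, -0.0765, -0.5671)

arm 1 at φ=0.0°: (R−r)+L cos θ1 = 0.2264;  S1 = (0.2264, 0.0000, -0.1149)
φ2=120.0°: virtual centre (-0.0907, 0.1570, -0.1410), radius l
S3 = (0.2361·cos240.0°, 0.2361·sin240.0°, -0.1061) = (-0.1180, -0.2044, -0.1061)
|S₂|²−|S₁|² = -0.0117;  |S₃|²−|S₁|² = 0.0025
linear system: -0.6341x+0.3140y = -0.0117−-0.0521z; -0.6889x+-0.4089y = 0.0025−0.0177z
Cramer: x(z) = 0.0084-0.0331z;  y(z) = -0.0203+0.0990z
quadratic in z: (1.0109)z²+(0.2402)z+(-0.1889)=0, √Δ=0.9063 → z ∈ {-0.5671, 0.3295}; z = -0.5671 (taking z<0)
x = 0.0272, y = -0.0765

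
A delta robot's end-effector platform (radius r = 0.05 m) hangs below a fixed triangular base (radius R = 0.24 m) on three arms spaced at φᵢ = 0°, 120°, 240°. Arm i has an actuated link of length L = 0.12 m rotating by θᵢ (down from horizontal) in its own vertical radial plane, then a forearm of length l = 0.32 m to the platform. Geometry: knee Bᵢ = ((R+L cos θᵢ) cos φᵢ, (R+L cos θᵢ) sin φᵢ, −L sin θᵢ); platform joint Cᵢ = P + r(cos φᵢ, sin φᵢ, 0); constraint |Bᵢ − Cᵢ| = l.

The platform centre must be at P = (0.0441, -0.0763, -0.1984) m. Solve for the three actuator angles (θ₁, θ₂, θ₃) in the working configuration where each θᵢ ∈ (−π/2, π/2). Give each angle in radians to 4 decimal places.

rotate P by −φ1: (0.0441, -0.0763, -0.1984)
  e−x'=0.1459;  (l²−L²−(e−x')²−y'²−z²)/2L = 0.0897
  √(A²+B²)=0.2463;  θ1 = -0.9367+1.1980 ≈ 0.2613
φ2=120.0° → target in arm frame (-0.0881, 0.0000)
  e−x'=0.2781;  (l²−L²−(e−x')²−y'²−z²)/2L = -0.1197
  θ2 = atan2(B,A) + arccos(C/0.3416) = 1.3090
rotate P by −φ3: (0.0440, 0.0763, -0.1984)
  A=0.1460, B=-0.1984, C=(l²−L²−A²−y'²−z²)/(2L)=0.0896
  γ=atan2(-0.1984,0.1460)=-0.9365;  ψ=arccos(0.3637)=1.1985;  θ3=γ+ψ≈0.2621

θ₁ = 0.2613, θ₂ = 1.3090, θ₃ = 0.2621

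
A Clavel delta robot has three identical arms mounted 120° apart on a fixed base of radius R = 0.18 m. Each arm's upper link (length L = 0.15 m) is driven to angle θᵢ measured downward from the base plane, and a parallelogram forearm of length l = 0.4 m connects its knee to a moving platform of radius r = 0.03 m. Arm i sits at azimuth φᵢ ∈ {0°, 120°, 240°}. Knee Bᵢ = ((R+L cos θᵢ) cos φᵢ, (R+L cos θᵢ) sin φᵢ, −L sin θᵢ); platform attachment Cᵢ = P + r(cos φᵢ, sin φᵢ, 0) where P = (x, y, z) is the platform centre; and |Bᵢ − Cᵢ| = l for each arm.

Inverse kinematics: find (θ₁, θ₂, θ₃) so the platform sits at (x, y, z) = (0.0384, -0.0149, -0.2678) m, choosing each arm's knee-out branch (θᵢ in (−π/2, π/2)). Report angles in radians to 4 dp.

rotate P by −φ1: (0.0384, -0.0149, -0.2678)
  A=0.1116, B=-0.2678, C=(l²−L²−A²−y'²−z²)/(2L)=0.1770
  γ=atan2(-0.2678,0.1116)=-1.1760;  ψ=arccos(0.6102)=0.9145;  θ1=γ+ψ≈-0.2614
rotate P by −φ2: (-0.0321, -0.0258, -0.2678)
  e−x'=0.1821;  (l²−L²−(e−x')²−y'²−z²)/2L = 0.1065
  θ2 = atan2(B,A) + arccos(C/0.3238) = 0.2620
arm 3 (φ=240.0°): x'=-0.0063, y'=0.0407
  e−x'=0.1563;  (l²−L²−(e−x')²−y'²−z²)/2L = 0.1323
  √(A²+B²)=0.3101;  θ3 = -1.0425+1.1299 ≈ 0.0874

θ₁ = -0.2614, θ₂ = 0.2620, θ₃ = 0.0874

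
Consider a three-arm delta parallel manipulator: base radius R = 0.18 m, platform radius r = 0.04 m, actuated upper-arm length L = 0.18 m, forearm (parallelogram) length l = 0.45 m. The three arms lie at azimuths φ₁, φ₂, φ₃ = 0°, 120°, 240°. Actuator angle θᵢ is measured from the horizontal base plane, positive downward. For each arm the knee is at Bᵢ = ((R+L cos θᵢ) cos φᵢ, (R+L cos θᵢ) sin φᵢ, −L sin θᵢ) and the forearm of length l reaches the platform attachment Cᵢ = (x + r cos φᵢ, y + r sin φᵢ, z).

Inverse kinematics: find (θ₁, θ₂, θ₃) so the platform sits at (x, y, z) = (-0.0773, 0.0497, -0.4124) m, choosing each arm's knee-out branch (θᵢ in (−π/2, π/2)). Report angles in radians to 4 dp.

θ₁ = 0.7854, θ₂ = 0.1748, θ₃ = 0.5238

φ1=0.0° → target in arm frame (-0.0773, 0.0497)
  e−x'=0.2173;  (l²−L²−(e−x')²−y'²−z²)/2L = -0.1380
  θ1 = atan2(B,A) + arccos(C/0.4661) = 0.7854
arm 2 (φ=120.0°): x'=0.0817, y'=0.0421
  A cos θ + B sin θ = C:  0.0583·cos θ + -0.4124·sin θ = -0.0143
  √(A²+B²)=0.4165;  θ2 = -1.4303+1.6051 ≈ 0.1748
rotate P by −φ3: (-0.0044, -0.0918, -0.4124)
  A=0.1444, B=-0.4124, C=(l²−L²−A²−y'²−z²)/(2L)=-0.0812
  θ3 = atan2(B,A) + arccos(C/0.4369) = 0.5238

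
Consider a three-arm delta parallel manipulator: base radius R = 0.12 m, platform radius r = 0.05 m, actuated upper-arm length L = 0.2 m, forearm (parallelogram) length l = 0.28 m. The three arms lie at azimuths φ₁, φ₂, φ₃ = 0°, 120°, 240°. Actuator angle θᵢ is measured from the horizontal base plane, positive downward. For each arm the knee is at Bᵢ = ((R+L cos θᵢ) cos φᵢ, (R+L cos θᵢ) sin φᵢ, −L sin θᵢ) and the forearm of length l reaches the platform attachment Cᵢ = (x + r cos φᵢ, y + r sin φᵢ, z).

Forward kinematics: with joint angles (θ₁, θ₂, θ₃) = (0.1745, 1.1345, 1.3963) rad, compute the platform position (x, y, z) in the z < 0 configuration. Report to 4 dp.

centre 1 = (0.2670·cos0.0°, 0.2670·sin0.0°, -0.0347) = (0.2670, 0.0000, -0.0347)
arm 2 at φ=120.0°: ρ2 = 0.1545;  centre 2 = (-0.0773, 0.1338, -0.1813)
centre 3 = (0.1047·cos240.0°, 0.1047·sin240.0°, -0.1970) = (-0.0524, -0.0907, -0.1970)
subtract pairs → two planes through P
plane₁₂: -0.6884x+0.2676y+-0.2931z = -0.0157
Cramer: x(z) = 0.0302-0.4733z;  y(z) = 0.0189-0.1224z
into |P−centre ₁|² = l²: 1.2390z² + 0.2889z + -0.0208 = 0;  Δ = 0.1865;  z = -0.2909 or 0.0577 → z<0 root = -0.2909
x = 0.1679, y = 0.0545

(0.1679, 0.0545, -0.2909)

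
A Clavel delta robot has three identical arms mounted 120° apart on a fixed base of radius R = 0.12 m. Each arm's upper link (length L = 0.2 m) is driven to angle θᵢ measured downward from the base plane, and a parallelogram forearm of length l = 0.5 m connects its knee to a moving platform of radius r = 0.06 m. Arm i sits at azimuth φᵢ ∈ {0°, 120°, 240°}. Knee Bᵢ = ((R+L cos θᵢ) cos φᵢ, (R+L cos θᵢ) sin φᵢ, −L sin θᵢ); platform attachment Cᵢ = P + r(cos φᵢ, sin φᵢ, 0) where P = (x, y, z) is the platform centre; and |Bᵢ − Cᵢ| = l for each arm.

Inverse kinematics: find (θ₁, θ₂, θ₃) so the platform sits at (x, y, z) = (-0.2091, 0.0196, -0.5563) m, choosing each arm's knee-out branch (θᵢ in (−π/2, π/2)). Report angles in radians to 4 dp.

arm 1 (φ=0.0°): x'=-0.2091, y'=0.0196
  e−x'=0.2691;  (l²−L²−(e−x')²−y'²−z²)/2L = -0.4307
  √(A²+B²)=0.6180;  θ1 = -1.1202+2.3419 ≈ 1.2216
rotate P by −φ2: (0.1215, 0.1713, -0.5563)
  A=-0.0615, B=-0.5563, C=(l²−L²−A²−y'²−z²)/(2L)=-0.3315
  θ2 = atan2(B,A) + arccos(C/0.5597) = 0.5237
arm 3 (φ=240.0°): x'=0.0876, y'=-0.1909
  A cos θ + B sin θ = C:  -0.0276·cos θ + -0.5563·sin θ = -0.3417
  √(A²+B²)=0.5570;  θ3 = -1.6203+2.2312 ≈ 0.6109

θ₁ = 1.2216, θ₂ = 0.5237, θ₃ = 0.6109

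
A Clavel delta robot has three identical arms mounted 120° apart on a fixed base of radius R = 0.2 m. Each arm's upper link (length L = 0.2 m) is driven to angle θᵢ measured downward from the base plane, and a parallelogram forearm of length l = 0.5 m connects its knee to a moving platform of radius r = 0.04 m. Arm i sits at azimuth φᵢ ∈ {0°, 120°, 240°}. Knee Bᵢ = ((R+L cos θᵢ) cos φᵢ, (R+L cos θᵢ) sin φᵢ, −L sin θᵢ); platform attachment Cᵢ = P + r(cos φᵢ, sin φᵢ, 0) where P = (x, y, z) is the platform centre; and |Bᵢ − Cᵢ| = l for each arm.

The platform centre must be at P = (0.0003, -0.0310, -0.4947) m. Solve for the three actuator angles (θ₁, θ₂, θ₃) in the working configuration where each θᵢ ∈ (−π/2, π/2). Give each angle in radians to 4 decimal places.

θ₁ = 0.6110, θ₂ = 0.6983, θ₃ = 0.5235

rotate P by −φ1: (0.0003, -0.0310, -0.4947)
  A cos θ + B sin θ = C:  0.1597·cos θ + -0.4947·sin θ = -0.1530
  θ1 = atan2(B,A) + arccos(C/0.5198) = 0.6110
φ2=120.0° → target in arm frame (-0.0270, 0.0152)
  A cos θ + B sin θ = C:  0.1870·cos θ + -0.4947·sin θ = -0.1748
  γ=atan2(-0.4947,0.1870)=-1.2094;  ψ=arccos(-0.3306)=1.9077;  θ2=γ+ψ≈0.6983
φ3=240.0° → target in arm frame (0.0267, 0.0158)
  A=0.1333, B=-0.4947, C=(l²−L²−A²−y'²−z²)/(2L)=-0.1319
  θ3 = atan2(B,A) + arccos(C/0.5123) = 0.5235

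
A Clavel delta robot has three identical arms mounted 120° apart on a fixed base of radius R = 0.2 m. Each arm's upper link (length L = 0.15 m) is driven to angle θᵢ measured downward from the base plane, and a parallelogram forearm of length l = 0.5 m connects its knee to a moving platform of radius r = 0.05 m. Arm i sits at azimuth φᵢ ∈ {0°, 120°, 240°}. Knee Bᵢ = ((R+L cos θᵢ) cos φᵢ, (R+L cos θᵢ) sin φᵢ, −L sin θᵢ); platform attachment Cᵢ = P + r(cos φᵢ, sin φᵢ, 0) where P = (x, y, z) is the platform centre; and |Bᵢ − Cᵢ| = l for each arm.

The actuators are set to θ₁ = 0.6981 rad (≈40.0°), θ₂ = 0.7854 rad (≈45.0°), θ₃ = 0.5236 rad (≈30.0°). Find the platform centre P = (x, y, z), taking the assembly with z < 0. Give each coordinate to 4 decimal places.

S1 = (0.2649·cos0.0°, 0.2649·sin0.0°, -0.0964) = (0.2649, 0.0000, -0.0964)
S2 = (0.2561·cos120.0°, 0.2561·sin120.0°, -0.1061) = (-0.1280, 0.2218, -0.1061)
arm 3 at φ=240.0°: ρ3 = 0.2799;  S3 = (-0.1400, -0.2424, -0.0750)
|S₂|²−|S₁|² = -0.0027;  |S₃|²−|S₁|² = 0.0045
linear system: -0.7859x+0.4435y = -0.0027−-0.0193z; -0.8097x+-0.4848y = 0.0045−0.0428z
Cramer: x(z) = -0.0010+0.0130z;  y(z) = -0.0077+0.0666z
quadratic in z: (1.0046)z²+(0.1849)z+(-0.1700)=0, √Δ=0.8468 → z ∈ {-0.5135, 0.3295}; z = -0.5135 (taking z<0)
x = -0.0076, y = -0.0419

(-0.0076, -0.0419, -0.5135)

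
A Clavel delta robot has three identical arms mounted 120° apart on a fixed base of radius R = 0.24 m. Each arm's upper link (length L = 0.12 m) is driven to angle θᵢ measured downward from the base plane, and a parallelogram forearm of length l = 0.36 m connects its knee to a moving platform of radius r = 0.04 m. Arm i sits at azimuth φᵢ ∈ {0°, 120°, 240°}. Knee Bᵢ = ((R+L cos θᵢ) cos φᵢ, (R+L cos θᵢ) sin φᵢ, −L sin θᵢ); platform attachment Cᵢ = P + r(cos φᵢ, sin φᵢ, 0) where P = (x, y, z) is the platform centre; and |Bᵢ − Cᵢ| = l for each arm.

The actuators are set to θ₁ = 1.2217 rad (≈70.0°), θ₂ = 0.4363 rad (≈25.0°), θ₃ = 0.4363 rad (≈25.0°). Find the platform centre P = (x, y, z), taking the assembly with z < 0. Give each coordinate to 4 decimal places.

(-0.0781, 0.0000, -0.2794)

S1 = (0.2410·cos0.0°, 0.2410·sin0.0°, -0.1128) = (0.2410, 0.0000, -0.1128)
φ2=120.0°: virtual centre (-0.1544, 0.2674, -0.0507), radius l
arm 3 at φ=240.0°: ρ3 = 0.3088;  S3 = (-0.1544, -0.2674, -0.0507)
eliminate P² terms by subtracting sphere 1 from 2 and 3
[-0.7909 0.5348 0.1241]·P = 0.0271;  [-0.7909 -0.5348 0.1241]·P = 0.0271
det = 0.8459;  x = -0.0342+0.1569z,  y = 0.0000+0.0000z
into |P−S₁|² = l²: 1.0246z² + 0.1391z + -0.0411 = 0;  Δ = 0.1878;  z = -0.2794 or 0.1436 → z<0 root = -0.2794
x = -0.0781, y = 0.0000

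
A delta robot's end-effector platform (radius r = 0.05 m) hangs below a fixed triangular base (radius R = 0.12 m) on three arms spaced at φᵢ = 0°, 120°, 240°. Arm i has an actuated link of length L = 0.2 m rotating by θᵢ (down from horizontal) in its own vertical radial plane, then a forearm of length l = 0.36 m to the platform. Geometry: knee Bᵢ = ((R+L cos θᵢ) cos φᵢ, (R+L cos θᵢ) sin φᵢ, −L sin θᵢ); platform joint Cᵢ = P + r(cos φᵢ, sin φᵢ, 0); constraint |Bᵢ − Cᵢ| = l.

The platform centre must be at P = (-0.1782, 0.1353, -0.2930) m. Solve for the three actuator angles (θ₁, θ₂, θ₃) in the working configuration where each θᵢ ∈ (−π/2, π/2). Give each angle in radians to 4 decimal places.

rotate P by −φ1: (-0.1782, 0.1353, -0.2930)
  A=0.2482, B=-0.2930, C=(l²−L²−A²−y'²−z²)/(2L)=-0.1904
  √(A²+B²)=0.3840;  θ1 = -0.8680+2.0896 ≈ 1.2216
arm 2 (φ=120.0°): x'=0.2063, y'=0.0867
  A=-0.1363, B=-0.2930, C=(l²−L²−A²−y'²−z²)/(2L)=-0.0558
  √(A²+B²)=0.3231;  θ2 = -2.0061+1.7444 ≈ -0.2617
arm 3 (φ=240.0°): x'=-0.0281, y'=-0.2220
  A cos θ + B sin θ = C:  0.0981·cos θ + -0.2930·sin θ = -0.1379
  γ=atan2(-0.2930,0.0981)=-1.2478;  ψ=arccos(-0.4462)=2.0333;  θ3=γ+ψ≈0.7855

θ₁ = 1.2216, θ₂ = -0.2617, θ₃ = 0.7855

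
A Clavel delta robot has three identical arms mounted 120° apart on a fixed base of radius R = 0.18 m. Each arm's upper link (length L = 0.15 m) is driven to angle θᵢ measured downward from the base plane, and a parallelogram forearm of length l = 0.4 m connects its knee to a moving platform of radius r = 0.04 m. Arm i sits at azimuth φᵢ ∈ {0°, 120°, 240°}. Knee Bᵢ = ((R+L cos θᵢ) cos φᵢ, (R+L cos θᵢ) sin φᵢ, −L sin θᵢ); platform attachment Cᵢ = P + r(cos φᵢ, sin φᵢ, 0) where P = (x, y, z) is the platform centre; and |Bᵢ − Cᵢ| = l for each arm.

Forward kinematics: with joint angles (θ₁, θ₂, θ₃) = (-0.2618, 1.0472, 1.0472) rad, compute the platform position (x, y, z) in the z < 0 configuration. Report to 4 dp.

arm 1 at φ=0.0°: e+L cos θ1 = 0.2849;  centre 1 = (0.2849, 0.0000, 0.0388)
arm 2 at φ=120.0°: e+L cos θ2 = 0.2150;  centre 2 = (-0.1075, 0.1862, -0.1299)
φ3=240.0°: virtual centre (-0.1075, -0.1862, -0.1299), radius l
eliminate P² terms by subtracting sphere 1 from 2 and 3
plane₁₂: -0.7848x+0.3724y+-0.3375z = -0.0196
Cramer: x(z) = 0.0249-0.4300z;  y(z) = 0.0000+0.0000z
into |P−centre ₁|² = l²: 1.1849z² + 0.1459z + -0.0909 = 0;  Δ = 0.4522;  z = -0.3453 or 0.2222 → z<0 root = -0.3453
x = 0.1734, y = 0.0000

(0.1734, 0.0000, -0.3453)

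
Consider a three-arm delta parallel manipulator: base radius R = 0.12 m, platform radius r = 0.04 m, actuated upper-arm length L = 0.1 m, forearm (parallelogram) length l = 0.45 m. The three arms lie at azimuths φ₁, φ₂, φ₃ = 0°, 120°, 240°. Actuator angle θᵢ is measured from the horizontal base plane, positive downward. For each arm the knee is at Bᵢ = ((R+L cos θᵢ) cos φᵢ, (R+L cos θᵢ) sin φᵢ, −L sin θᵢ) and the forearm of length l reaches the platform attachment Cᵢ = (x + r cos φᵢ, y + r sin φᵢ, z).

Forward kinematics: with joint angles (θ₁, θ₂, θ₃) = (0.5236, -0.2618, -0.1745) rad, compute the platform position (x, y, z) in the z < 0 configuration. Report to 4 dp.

arm 1 at φ=0.0°: (R−r)+L cos θ1 = 0.1666;  S1 = (0.1666, 0.0000, -0.0500)
S2 = (0.1766·cos120.0°, 0.1766·sin120.0°, 0.0259) = (-0.0883, 0.1529, 0.0259)
φ3=240.0°: virtual centre (-0.0892, -0.1546, 0.0174), radius l
subtract pairs → two planes through P
linear system: -0.5098x+0.3059y = 0.0016−0.1518z; -0.5117x+-0.3091y = 0.0019−0.1347z
det = 0.3141;  x = -0.0034+0.2806z,  y = -0.0005+-0.0286z
into |P−S₁|² = l²: 1.0795z² + 0.0046z + -0.1711 = 0;  Δ = 0.7388;  z = -0.4003 or 0.3960 → z<0 root = -0.4003
x = -0.1157, y = 0.0110

(-0.1157, 0.0110, -0.4003)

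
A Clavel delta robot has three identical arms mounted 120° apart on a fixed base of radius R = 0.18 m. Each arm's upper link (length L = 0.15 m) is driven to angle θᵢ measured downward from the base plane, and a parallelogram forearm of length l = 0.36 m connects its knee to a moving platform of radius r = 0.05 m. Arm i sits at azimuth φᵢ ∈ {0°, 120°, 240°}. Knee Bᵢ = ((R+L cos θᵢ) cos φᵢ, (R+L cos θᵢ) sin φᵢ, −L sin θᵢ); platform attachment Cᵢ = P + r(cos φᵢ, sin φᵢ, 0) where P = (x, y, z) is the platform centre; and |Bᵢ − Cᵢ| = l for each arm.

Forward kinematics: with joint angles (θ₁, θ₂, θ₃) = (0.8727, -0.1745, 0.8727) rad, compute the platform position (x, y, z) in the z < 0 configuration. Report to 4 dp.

(-0.0626, 0.1085, -0.3001)

O1 = (0.2264·cos0.0°, 0.2264·sin0.0°, -0.1149) = (0.2264, 0.0000, -0.1149)
O2 = (0.2777·cos120.0°, 0.2777·sin120.0°, 0.0260) = (-0.1389, 0.2405, 0.0260)
φ3=240.0°: virtual centre (-0.1132, -0.1961, -0.1149), radius l
eliminate P² terms by subtracting sphere 1 from 2 and 3
plane₁₂: -0.7306x+0.4810y+0.2819z = 0.0133
Cramer: x(z) = -0.0085+0.1803z;  y(z) = 0.0148-0.3123z
into |P−O₁|² = l²: 1.1300z² + 0.1359z + -0.0610 = 0;  Δ = 0.2941;  z = -0.3001 or 0.1798 → z<0 root = -0.3001
x = -0.0626, y = 0.1085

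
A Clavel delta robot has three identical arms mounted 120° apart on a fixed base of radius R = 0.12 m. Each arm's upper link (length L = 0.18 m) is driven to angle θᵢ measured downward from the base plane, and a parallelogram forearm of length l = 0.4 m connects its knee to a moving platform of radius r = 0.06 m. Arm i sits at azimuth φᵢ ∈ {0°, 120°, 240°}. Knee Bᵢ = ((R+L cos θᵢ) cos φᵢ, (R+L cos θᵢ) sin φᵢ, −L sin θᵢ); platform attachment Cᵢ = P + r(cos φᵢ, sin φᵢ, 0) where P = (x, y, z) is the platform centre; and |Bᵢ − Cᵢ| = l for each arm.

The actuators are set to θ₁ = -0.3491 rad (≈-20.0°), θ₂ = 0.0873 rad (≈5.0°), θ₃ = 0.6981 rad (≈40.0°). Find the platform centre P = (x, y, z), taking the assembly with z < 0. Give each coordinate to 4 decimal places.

φ1=0.0°: virtual centre (0.2291, 0.0000, 0.0616), radius l
φ2=120.0°: virtual centre (-0.1197, 0.2073, -0.0157), radius l
S3 = (0.1979·cos240.0°, 0.1979·sin240.0°, -0.1157) = (-0.0989, -0.1714, -0.1157)
eliminate P² terms by subtracting sphere 1 from 2 and 3
linear system: -0.6976x+0.4145y = 0.0012−-0.1545z; -0.6562x+-0.3428y = -0.0038−-0.3545z
det = 0.5111;  x = 0.0022+-0.3912z,  y = 0.0067+-0.2855z
quadratic in z: (1.2345)z²+(0.0506)z+(-0.1047)=0, √Δ=0.7207 → z ∈ {-0.3124, 0.2714}; z = -0.3124 (taking z<0)
x = 0.1244, y = 0.0959

(0.1244, 0.0959, -0.3124)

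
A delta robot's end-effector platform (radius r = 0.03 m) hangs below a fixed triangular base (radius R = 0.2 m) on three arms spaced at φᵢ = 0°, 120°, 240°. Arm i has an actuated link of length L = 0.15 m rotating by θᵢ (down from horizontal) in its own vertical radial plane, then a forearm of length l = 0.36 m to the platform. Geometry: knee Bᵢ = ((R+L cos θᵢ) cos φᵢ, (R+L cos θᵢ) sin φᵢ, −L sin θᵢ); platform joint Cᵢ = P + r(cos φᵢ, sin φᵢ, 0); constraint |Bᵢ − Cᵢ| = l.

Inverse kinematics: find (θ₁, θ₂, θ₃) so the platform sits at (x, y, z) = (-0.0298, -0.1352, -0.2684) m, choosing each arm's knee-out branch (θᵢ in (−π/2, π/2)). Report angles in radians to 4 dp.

φ1=0.0° → target in arm frame (-0.0298, -0.1352)
  e−x'=0.1998;  (l²−L²−(e−x')²−y'²−z²)/2L = -0.0771
  √(A²+B²)=0.3346;  θ1 = -0.9309+1.8034 ≈ 0.8725
arm 2 (φ=120.0°): x'=-0.1022, y'=0.0934
  A=0.2722, B=-0.2684, C=(l²−L²−A²−y'²−z²)/(2L)=-0.1592
  θ2 = atan2(B,A) + arccos(C/0.3823) = 1.2219
rotate P by −φ3: (0.1320, 0.0418, -0.2684)
  e−x'=0.0380;  (l²−L²−(e−x')²−y'²−z²)/2L = 0.1062
  √(A²+B²)=0.2711;  θ3 = -1.4301+1.1681 ≈ -0.2620

θ₁ = 0.8725, θ₂ = 1.2219, θ₃ = -0.2620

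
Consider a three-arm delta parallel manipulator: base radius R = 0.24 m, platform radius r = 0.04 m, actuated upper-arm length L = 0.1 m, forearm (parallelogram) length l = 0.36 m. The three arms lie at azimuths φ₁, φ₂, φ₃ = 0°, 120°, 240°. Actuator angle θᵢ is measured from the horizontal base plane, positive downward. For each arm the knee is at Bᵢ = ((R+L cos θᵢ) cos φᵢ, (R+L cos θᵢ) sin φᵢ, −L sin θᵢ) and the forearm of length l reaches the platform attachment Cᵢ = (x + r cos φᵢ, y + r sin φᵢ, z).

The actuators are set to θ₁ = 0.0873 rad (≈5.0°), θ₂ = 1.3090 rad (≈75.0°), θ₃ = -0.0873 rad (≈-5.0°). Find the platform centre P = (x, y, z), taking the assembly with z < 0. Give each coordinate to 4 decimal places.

φ1=0.0°: virtual centre (0.2996, 0.0000, -0.0087), radius l
O2 = (0.2259·cos120.0°, 0.2259·sin120.0°, -0.0966) = (-0.1129, 0.1956, -0.0966)
O3 = (0.2996·cos240.0°, 0.2996·sin240.0°, 0.0087) = (-0.1498, -0.2595, 0.0087)
|O₂|²−|O₁|² = -0.0295;  |O₃|²−|O₁|² = 0.0000
linear system: -0.8251x+0.3912y = -0.0295−-0.1757z; -0.8989x+-0.5190y = 0.0000−0.0349z
Cramer: x(z) = 0.0196-0.0995z;  y(z) = -0.0340+0.2395z
sphere 1 gives Az²+Bz+C=0 with A=1.0672, B=0.0568, C=-0.0500;  B²−4AC=0.2166;  roots -0.2447, 0.1914;  negative root z = -0.2447
x = 0.0440, y = -0.0926

(0.0440, -0.0926, -0.2447)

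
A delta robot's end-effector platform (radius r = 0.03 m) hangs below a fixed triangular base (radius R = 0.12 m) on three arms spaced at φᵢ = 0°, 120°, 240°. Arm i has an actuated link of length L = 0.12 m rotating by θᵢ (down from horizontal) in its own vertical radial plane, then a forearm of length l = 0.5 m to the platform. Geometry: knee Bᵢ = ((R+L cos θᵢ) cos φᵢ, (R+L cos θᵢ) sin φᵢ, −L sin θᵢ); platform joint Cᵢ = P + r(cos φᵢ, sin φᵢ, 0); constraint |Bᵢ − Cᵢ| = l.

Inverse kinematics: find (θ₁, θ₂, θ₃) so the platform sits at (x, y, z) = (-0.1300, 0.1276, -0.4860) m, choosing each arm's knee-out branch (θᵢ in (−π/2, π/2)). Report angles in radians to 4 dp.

θ₁ = 0.9601, θ₂ = -0.0872, θ₃ = 0.6982

arm 1 (φ=0.0°): x'=-0.1300, y'=0.1276
  A=0.2200, B=-0.4860, C=(l²−L²−A²−y'²−z²)/(2L)=-0.2720
  √(A²+B²)=0.5335;  θ1 = -1.1457+2.1058 ≈ 0.9601
arm 2 (φ=120.0°): x'=0.1755, y'=0.0488
  A=-0.0855, B=-0.4860, C=(l²−L²−A²−y'²−z²)/(2L)=-0.0429
  θ2 = atan2(B,A) + arccos(C/0.4935) = -0.0872
arm 3 (φ=240.0°): x'=-0.0455, y'=-0.1764
  A cos θ + B sin θ = C:  0.1355·cos θ + -0.4860·sin θ = -0.2086
  γ=atan2(-0.4860,0.1355)=-1.2989;  ψ=arccos(-0.4135)=1.9971;  θ3=γ+ψ≈0.6982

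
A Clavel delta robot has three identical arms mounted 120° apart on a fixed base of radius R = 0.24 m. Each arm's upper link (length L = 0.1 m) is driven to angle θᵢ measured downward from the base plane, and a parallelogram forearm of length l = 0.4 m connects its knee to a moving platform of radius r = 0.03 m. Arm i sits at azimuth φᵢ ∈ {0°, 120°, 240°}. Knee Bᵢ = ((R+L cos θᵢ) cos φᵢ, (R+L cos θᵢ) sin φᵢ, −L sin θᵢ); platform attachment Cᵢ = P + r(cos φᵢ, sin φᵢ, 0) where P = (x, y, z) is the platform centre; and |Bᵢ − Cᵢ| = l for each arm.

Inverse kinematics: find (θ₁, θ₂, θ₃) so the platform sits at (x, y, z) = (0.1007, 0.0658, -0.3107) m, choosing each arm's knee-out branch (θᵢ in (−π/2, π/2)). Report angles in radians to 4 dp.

arm 1 (φ=0.0°): x'=0.1007, y'=0.0658
  A=0.1093, B=-0.3107, C=(l²−L²−A²−y'²−z²)/(2L)=0.1859
  γ=atan2(-0.3107,0.1093)=-1.2325;  ψ=arccos(0.5646)=0.9709;  θ1=γ+ψ≈-0.2616
arm 2 (φ=120.0°): x'=0.0066, y'=-0.1201
  e−x'=0.2034;  (l²−L²−(e−x')²−y'²−z²)/2L = -0.0116
  θ2 = atan2(B,A) + arccos(C/0.3713) = 0.6108
rotate P by −φ3: (-0.1073, 0.0543, -0.3107)
  A cos θ + B sin θ = C:  0.3173·cos θ + -0.3107·sin θ = -0.2509
  θ3 = atan2(B,A) + arccos(C/0.4441) = 1.3964

θ₁ = -0.2616, θ₂ = 0.6108, θ₃ = 1.3964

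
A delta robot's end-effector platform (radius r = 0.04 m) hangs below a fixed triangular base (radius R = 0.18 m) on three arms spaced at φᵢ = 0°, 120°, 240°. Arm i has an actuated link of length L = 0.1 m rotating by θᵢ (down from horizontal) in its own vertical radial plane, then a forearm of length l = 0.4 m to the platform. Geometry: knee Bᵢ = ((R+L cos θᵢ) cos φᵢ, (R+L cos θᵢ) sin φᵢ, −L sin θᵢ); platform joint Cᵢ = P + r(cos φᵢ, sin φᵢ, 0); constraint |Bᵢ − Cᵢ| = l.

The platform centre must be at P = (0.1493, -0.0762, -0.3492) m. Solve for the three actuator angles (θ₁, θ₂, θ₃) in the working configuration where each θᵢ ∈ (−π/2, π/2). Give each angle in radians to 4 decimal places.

arm 1 (φ=0.0°): x'=0.1493, y'=-0.0762
  A cos θ + B sin θ = C:  -0.0093·cos θ + -0.3492·sin θ = 0.1108
  √(A²+B²)=0.3493;  θ1 = -1.5974+1.2479 ≈ -0.3495
φ2=120.0° → target in arm frame (-0.1406, -0.0912)
  A=0.2806, B=-0.3492, C=(l²−L²−A²−y'²−z²)/(2L)=-0.2951
  γ=atan2(-0.3492,0.2806)=-0.8938;  ψ=arccos(-0.6587)=2.2899;  θ2=γ+ψ≈1.3960
φ3=240.0° → target in arm frame (-0.0087, 0.1674)
  e−x'=0.1487;  (l²−L²−(e−x')²−y'²−z²)/2L = -0.1103
  γ=atan2(-0.3492,0.1487)=-1.1683;  ψ=arccos(-0.2907)=1.8657;  θ3=γ+ψ≈0.6974

θ₁ = -0.3495, θ₂ = 1.3960, θ₃ = 0.6974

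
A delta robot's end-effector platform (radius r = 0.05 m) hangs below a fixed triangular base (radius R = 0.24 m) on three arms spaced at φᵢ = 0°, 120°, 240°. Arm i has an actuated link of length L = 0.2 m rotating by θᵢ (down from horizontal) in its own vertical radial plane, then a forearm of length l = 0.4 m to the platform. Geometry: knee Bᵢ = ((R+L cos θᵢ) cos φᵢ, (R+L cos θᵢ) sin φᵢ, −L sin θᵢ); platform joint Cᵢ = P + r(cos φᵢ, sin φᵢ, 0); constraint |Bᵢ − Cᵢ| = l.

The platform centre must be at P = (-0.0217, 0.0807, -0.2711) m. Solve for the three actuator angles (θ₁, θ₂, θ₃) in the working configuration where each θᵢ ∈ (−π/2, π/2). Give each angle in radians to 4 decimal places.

rotate P by −φ1: (-0.0217, 0.0807, -0.2711)
  e−x'=0.2117;  (l²−L²−(e−x')²−y'²−z²)/2L = -0.0121
  √(A²+B²)=0.3440;  θ1 = -0.9078+1.6059 ≈ 0.6981
arm 2 (φ=120.0°): x'=0.0807, y'=-0.0216
  A=0.1093, B=-0.2711, C=(l²−L²−A²−y'²−z²)/(2L)=0.0853
  √(A²+B²)=0.2923;  θ2 = -1.1877+1.2748 ≈ 0.0871
arm 3 (φ=240.0°): x'=-0.0590, y'=-0.0591
  A=0.2490, B=-0.2711, C=(l²−L²−A²−y'²−z²)/(2L)=-0.0475
  √(A²+B²)=0.3681;  θ3 = -0.8278+1.7003 ≈ 0.8725

θ₁ = 0.6981, θ₂ = 0.0871, θ₃ = 0.8725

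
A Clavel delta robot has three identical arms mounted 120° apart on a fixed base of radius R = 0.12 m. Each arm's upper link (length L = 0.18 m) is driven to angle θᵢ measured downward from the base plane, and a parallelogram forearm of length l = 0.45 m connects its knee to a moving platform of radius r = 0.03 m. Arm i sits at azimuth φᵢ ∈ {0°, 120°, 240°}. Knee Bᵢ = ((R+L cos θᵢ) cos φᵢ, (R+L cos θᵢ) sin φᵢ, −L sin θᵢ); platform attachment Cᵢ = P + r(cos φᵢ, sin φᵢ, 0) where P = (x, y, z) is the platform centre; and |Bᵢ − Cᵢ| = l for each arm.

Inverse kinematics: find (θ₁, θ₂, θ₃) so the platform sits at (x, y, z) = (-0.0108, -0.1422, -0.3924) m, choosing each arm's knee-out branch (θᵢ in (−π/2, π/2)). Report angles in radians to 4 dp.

θ₁ = 0.3494, θ₂ = 0.6981, θ₃ = -0.1743

φ1=0.0° → target in arm frame (-0.0108, -0.1422)
  A=0.1008, B=-0.3924, C=(l²−L²−A²−y'²−z²)/(2L)=-0.0396
  θ1 = atan2(B,A) + arccos(C/0.4051) = 0.3494
φ2=120.0° → target in arm frame (-0.1177, 0.0805)
  e−x'=0.2077;  (l²−L²−(e−x')²−y'²−z²)/2L = -0.0931
  θ2 = atan2(B,A) + arccos(C/0.4440) = 0.6981
rotate P by −φ3: (0.1285, 0.0617, -0.3924)
  e−x'=-0.0385;  (l²−L²−(e−x')²−y'²−z²)/2L = 0.0301
  θ3 = atan2(B,A) + arccos(C/0.3943) = -0.1743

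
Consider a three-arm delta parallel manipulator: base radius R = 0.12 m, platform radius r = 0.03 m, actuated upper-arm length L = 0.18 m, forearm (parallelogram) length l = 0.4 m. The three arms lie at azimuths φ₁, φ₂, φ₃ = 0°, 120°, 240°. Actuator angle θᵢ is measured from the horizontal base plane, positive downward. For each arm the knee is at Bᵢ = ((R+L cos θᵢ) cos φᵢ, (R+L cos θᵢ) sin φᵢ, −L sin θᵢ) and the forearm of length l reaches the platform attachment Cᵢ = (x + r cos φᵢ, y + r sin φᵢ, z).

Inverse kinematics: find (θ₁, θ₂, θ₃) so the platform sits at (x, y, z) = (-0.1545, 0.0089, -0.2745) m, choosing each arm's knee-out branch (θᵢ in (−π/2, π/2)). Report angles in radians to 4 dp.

rotate P by −φ1: (-0.1545, 0.0089, -0.2745)
  A cos θ + B sin θ = C:  0.2445·cos θ + -0.2745·sin θ = -0.0211
  θ1 = atan2(B,A) + arccos(C/0.3676) = 0.7852
rotate P by −φ2: (0.0850, 0.1294, -0.2745)
  e−x'=0.0050;  (l²−L²−(e−x')²−y'²−z²)/2L = 0.0986
  γ=atan2(-0.2745,0.0050)=-1.5524;  ψ=arccos(0.3591)=1.2035;  θ2=γ+ψ≈-0.3489
φ3=240.0° → target in arm frame (0.0695, -0.1383)
  A=0.0205, B=-0.2745, C=(l²−L²−A²−y'²−z²)/(2L)=0.0909
  √(A²+B²)=0.2753;  θ3 = -1.4964+1.2343 ≈ -0.2621

θ₁ = 0.7852, θ₂ = -0.3489, θ₃ = -0.2621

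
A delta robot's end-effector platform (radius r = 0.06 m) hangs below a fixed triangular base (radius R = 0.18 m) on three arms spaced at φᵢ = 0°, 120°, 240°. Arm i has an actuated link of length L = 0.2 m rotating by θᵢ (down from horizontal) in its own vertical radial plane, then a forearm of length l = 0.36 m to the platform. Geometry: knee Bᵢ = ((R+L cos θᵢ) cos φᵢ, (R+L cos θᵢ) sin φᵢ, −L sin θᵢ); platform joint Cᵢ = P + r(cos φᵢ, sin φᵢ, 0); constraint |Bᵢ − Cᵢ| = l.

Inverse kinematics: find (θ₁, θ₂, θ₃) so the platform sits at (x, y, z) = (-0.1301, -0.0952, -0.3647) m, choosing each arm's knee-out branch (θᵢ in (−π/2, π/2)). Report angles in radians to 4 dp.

rotate P by −φ1: (-0.1301, -0.0952, -0.3647)
  A=0.2501, B=-0.3647, C=(l²−L²−A²−y'²−z²)/(2L)=-0.2875
  θ1 = atan2(B,A) + arccos(C/0.4422) = 1.3090
rotate P by −φ2: (-0.0174, 0.1603, -0.3647)
  A=0.1374, B=-0.3647, C=(l²−L²−A²−y'²−z²)/(2L)=-0.2199
  √(A²+B²)=0.3897;  θ2 = -1.2105+2.1704 ≈ 0.9599
arm 3 (φ=240.0°): x'=0.1475, y'=-0.0651
  A cos θ + B sin θ = C:  -0.0275·cos θ + -0.3647·sin θ = -0.1210
  √(A²+B²)=0.3657;  θ3 = -1.6460+1.9080 ≈ 0.2619

θ₁ = 1.3090, θ₂ = 0.9599, θ₃ = 0.2619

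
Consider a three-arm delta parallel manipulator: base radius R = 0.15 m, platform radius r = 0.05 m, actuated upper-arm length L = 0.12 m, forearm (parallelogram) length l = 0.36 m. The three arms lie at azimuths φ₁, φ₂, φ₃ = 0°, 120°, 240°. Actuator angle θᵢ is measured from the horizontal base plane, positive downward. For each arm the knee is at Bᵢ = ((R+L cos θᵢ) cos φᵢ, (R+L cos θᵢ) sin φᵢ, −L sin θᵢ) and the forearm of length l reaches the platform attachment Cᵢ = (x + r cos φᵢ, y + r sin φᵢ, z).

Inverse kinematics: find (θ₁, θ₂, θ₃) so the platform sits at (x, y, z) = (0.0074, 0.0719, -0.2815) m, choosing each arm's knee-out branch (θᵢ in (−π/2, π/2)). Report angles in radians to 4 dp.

θ₁ = 0.0002, θ₂ = -0.3490, θ₃ = 0.4364

rotate P by −φ1: (0.0074, 0.0719, -0.2815)
  A=0.0926, B=-0.2815, C=(l²−L²−A²−y'²−z²)/(2L)=0.0926
  γ=atan2(-0.2815,0.0926)=-1.2530;  ψ=arccos(0.3123)=1.2532;  θ1=γ+ψ≈0.0002
arm 2 (φ=120.0°): x'=0.0586, y'=-0.0424
  e−x'=0.0414;  (l²−L²−(e−x')²−y'²−z²)/2L = 0.1352
  θ2 = atan2(B,A) + arccos(C/0.2845) = -0.3490
arm 3 (φ=240.0°): x'=-0.0660, y'=-0.0295
  A cos θ + B sin θ = C:  0.1660·cos θ + -0.2815·sin θ = 0.0314
  θ3 = atan2(B,A) + arccos(C/0.3268) = 0.4364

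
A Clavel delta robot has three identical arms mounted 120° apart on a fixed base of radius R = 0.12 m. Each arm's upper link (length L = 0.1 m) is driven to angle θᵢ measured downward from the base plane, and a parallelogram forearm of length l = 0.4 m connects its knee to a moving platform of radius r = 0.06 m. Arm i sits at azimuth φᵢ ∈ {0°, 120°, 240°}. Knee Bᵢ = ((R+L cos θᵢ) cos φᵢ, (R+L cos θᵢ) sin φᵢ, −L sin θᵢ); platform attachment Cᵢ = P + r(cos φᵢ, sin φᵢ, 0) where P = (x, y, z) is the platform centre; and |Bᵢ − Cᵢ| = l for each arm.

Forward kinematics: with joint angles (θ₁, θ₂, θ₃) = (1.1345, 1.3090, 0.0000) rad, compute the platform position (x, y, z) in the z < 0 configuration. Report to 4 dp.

centre 1 = (0.1023·cos0.0°, 0.1023·sin0.0°, -0.0906) = (0.1023, 0.0000, -0.0906)
φ2=120.0°: virtual centre (-0.0429, 0.0744, -0.0966), radius l
φ3=240.0°: virtual centre (-0.0800, -0.1386, 0.0000), radius l
subtract pairs → two planes through P
linear system: -0.2904x+0.1488y = -0.0020−-0.0119z; -0.3645x+-0.2771y = 0.0069−0.1813z
det = 0.1347;  x = -0.0036+0.1756z,  y = -0.0203+0.4230z
sphere 1 gives Az²+Bz+C=0 with A=1.2098, B=0.1269, C=-0.1402;  B²−4AC=0.6944;  roots -0.3969, 0.2919;  negative root z = -0.3969
x = -0.0733, y = -0.1881

(-0.0733, -0.1881, -0.3969)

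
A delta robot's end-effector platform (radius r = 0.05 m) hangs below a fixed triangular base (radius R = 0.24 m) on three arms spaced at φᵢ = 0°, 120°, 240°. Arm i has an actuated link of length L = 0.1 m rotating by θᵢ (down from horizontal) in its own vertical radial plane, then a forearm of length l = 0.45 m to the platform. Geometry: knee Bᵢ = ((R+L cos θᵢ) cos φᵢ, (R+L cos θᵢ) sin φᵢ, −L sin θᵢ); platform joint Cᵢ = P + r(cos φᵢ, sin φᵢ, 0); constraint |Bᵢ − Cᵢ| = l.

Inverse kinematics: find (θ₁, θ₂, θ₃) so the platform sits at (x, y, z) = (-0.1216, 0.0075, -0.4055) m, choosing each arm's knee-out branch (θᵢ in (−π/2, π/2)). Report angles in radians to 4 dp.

φ1=0.0° → target in arm frame (-0.1216, 0.0075)
  e−x'=0.3116;  (l²−L²−(e−x')²−y'²−z²)/2L = -0.3454
  √(A²+B²)=0.5114;  θ1 = -0.9156+2.3123 ≈ 1.3967
rotate P by −φ2: (0.0673, 0.1016, -0.4055)
  e−x'=0.1227;  (l²−L²−(e−x')²−y'²−z²)/2L = 0.0135
  γ=atan2(-0.4055,0.1227)=-1.2770;  ψ=arccos(0.0319)=1.5389;  θ2=γ+ψ≈0.2620
rotate P by −φ3: (0.0543, -0.1091, -0.4055)
  e−x'=0.1357;  (l²−L²−(e−x')²−y'²−z²)/2L = -0.0112
  √(A²+B²)=0.4276;  θ3 = -1.2479+1.5970 ≈ 0.3491

θ₁ = 1.3967, θ₂ = 0.2620, θ₃ = 0.3491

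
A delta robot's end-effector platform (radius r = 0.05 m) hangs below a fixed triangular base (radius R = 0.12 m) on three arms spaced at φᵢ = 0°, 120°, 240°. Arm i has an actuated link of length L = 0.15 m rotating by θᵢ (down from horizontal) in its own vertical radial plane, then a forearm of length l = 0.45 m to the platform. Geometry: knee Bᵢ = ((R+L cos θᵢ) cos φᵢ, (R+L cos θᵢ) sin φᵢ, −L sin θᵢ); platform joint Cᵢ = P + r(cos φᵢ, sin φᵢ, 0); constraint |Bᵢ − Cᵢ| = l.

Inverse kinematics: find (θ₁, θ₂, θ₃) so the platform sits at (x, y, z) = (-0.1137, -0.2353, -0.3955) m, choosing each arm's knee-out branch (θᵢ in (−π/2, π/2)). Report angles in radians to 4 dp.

θ₁ = 0.9595, θ₂ = 1.0469, θ₃ = -0.3493

arm 1 (φ=0.0°): x'=-0.1137, y'=-0.2353
  A=0.1837, B=-0.3955, C=(l²−L²−A²−y'²−z²)/(2L)=-0.2184
  γ=atan2(-0.3955,0.1837)=-1.1360;  ψ=arccos(-0.5009)=2.0955;  θ1=γ+ψ≈0.9595
rotate P by −φ2: (-0.1469, 0.2161, -0.3955)
  e−x'=0.2169;  (l²−L²−(e−x')²−y'²−z²)/2L = -0.2339
  √(A²+B²)=0.4511;  θ2 = -1.0691+2.1160 ≈ 1.0469
φ3=240.0° → target in arm frame (0.2606, 0.0192)
  e−x'=-0.1906;  (l²−L²−(e−x')²−y'²−z²)/2L = -0.0438
  θ3 = atan2(B,A) + arccos(C/0.4390) = -0.3493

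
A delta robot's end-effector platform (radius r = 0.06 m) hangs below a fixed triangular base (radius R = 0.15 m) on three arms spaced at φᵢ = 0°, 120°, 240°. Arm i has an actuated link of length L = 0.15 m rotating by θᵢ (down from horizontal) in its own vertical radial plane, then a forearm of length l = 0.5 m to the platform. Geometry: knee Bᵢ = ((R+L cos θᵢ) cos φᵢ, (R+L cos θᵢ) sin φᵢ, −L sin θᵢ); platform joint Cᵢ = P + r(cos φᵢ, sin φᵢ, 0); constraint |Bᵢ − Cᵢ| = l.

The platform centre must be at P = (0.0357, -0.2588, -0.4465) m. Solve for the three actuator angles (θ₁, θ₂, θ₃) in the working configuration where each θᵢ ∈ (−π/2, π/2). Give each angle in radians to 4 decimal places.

arm 1 (φ=0.0°): x'=0.0357, y'=-0.2588
  A cos θ + B sin θ = C:  0.0543·cos θ + -0.4465·sin θ = -0.1393
  √(A²+B²)=0.4498;  θ1 = -1.4498+1.8857 ≈ 0.4359
rotate P by −φ2: (-0.2420, 0.0985, -0.4465)
  A=0.3320, B=-0.4465, C=(l²−L²−A²−y'²−z²)/(2L)=-0.3059
  γ=atan2(-0.4465,0.3320)=-0.9315;  ψ=arccos(-0.5498)=2.1529;  θ2=γ+ψ≈1.2215
φ3=240.0° → target in arm frame (0.2063, 0.1603)
  A cos θ + B sin θ = C:  -0.1163·cos θ + -0.4465·sin θ = -0.0369
  γ=atan2(-0.4465,-0.1163)=-1.8256;  ψ=arccos(-0.0801)=1.6510;  θ3=γ+ψ≈-0.1746

θ₁ = 0.4359, θ₂ = 1.2215, θ₃ = -0.1746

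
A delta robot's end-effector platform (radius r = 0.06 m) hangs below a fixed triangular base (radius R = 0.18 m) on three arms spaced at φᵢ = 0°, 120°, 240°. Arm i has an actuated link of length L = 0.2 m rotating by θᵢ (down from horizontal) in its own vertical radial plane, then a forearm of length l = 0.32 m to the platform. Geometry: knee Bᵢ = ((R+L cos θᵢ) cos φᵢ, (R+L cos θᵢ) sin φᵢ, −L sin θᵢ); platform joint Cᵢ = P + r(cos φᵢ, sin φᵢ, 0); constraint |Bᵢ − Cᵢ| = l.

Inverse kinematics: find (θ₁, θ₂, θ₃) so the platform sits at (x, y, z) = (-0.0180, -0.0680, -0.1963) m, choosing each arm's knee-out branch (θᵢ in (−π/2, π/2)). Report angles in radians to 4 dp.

θ₁ = 0.6107, θ₂ = 0.7853, θ₃ = 0.0004

arm 1 (φ=0.0°): x'=-0.0180, y'=-0.0680
  e−x'=0.1380;  (l²−L²−(e−x')²−y'²−z²)/2L = 0.0005
  θ1 = atan2(B,A) + arccos(C/0.2400) = 0.6107
arm 2 (φ=120.0°): x'=-0.0499, y'=0.0496
  e−x'=0.1699;  (l²−L²−(e−x')²−y'²−z²)/2L = -0.0186
  γ=atan2(-0.1963,0.1699)=-0.8574;  ψ=arccos(-0.0718)=1.6427;  θ2=γ+ψ≈0.7853
arm 3 (φ=240.0°): x'=0.0679, y'=0.0184
  e−x'=0.0521;  (l²−L²−(e−x')²−y'²−z²)/2L = 0.0520
  θ3 = atan2(B,A) + arccos(C/0.2031) = 0.0004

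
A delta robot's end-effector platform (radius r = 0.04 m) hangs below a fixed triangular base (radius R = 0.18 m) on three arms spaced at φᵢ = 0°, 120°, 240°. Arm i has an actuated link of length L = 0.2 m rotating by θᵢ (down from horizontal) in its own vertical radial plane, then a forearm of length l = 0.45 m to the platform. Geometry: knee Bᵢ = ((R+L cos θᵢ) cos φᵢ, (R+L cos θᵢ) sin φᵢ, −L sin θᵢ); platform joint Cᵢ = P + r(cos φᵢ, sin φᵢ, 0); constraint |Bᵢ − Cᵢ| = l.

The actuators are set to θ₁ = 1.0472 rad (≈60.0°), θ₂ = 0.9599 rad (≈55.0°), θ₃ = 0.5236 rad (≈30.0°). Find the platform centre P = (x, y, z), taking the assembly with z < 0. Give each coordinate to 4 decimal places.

(-0.0646, -0.0771, -0.4954)

φ1=0.0°: virtual centre (0.2400, 0.0000, -0.1732), radius l
φ2=120.0°: virtual centre (-0.1274, 0.2206, -0.1638), radius l
arm 3 at φ=240.0°: (R−r)+L cos θ3 = 0.3132;  O3 = (-0.1566, -0.2712, -0.1000)
subtract pairs → two planes through P
[-0.7347 0.4412 0.0188]·P = 0.0041;  [-0.7932 -0.5425 0.1464]·P = 0.0205
det = 0.7485;  x = -0.0151+0.0999z,  y = -0.0158+0.1238z
into |P−O₁|² = l²: 1.0253z² + 0.2916z + -0.1072 = 0;  Δ = 0.5246;  z = -0.4954 or 0.2110 → z<0 root = -0.4954
x = -0.0646, y = -0.0771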